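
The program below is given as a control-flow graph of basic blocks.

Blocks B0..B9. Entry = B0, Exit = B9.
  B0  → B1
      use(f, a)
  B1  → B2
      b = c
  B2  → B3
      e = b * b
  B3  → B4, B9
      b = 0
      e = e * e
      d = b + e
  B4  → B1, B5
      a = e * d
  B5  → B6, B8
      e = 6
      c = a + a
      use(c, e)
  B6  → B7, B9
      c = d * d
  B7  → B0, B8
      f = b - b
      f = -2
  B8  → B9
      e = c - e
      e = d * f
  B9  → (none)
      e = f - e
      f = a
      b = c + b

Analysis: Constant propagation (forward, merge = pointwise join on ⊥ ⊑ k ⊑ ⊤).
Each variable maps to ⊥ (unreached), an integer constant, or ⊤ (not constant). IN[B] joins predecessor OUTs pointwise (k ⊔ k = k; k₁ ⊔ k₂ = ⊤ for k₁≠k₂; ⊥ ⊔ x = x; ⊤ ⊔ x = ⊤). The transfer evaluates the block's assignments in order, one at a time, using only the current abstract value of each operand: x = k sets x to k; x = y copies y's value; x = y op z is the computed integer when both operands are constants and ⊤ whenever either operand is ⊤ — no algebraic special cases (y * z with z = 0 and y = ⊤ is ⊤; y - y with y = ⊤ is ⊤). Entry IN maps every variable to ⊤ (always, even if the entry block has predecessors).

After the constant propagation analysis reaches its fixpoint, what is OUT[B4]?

Fixpoint table:
  B0:   IN=(all ⊤)   OUT=(all ⊤)
  B1:   IN=(all ⊤)   OUT=(all ⊤)
  B2:   IN=(all ⊤)   OUT=(all ⊤)
  B3:   IN=(all ⊤)   OUT={b:0; rest ⊤}
  B4:   IN={b:0; rest ⊤}   OUT={b:0; rest ⊤}
  B5:   IN={b:0; rest ⊤}   OUT={b:0, e:6; rest ⊤}
  B6:   IN={b:0, e:6; rest ⊤}   OUT={b:0, e:6; rest ⊤}
  B7:   IN={b:0, e:6; rest ⊤}   OUT={b:0, e:6, f:-2; rest ⊤}
  B8:   IN={b:0, e:6; rest ⊤}   OUT={b:0; rest ⊤}
  B9:   IN={b:0; rest ⊤}   OUT=(all ⊤)

Merge at B4: IN[B4] = OUT[B3] = {a: ⊤, b: 0, c: ⊤, d: ⊤, e: ⊤, f: ⊤}
Applying B4's transfer function to that IN value gives OUT[B4] (row B4 above).

Answer: {a: ⊤, b: 0, c: ⊤, d: ⊤, e: ⊤, f: ⊤}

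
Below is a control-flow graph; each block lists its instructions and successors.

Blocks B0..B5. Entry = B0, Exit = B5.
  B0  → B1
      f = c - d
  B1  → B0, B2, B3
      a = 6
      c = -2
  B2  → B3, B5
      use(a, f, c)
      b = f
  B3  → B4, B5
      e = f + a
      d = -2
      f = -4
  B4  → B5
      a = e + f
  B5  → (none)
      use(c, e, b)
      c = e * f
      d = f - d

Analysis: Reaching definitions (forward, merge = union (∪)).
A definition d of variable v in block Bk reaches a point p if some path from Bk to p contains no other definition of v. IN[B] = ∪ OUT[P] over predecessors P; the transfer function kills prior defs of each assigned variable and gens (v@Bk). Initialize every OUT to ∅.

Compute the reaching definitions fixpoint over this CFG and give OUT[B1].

Fixpoint table:
  B0:   IN={a@B1, c@B1, f@B0}   OUT={a@B1, c@B1, f@B0}
  B1:   IN={a@B1, c@B1, f@B0}   OUT={a@B1, c@B1, f@B0}
  B2:   IN={a@B1, c@B1, f@B0}   OUT={a@B1, b@B2, c@B1, f@B0}
  B3:   IN={a@B1, b@B2, c@B1, f@B0}   OUT={a@B1, b@B2, c@B1, d@B3, e@B3, f@B3}
  B4:   IN={a@B1, b@B2, c@B1, d@B3, e@B3, f@B3}   OUT={a@B4, b@B2, c@B1, d@B3, e@B3, f@B3}
  B5:   IN={a@B1, a@B4, b@B2, c@B1, d@B3, e@B3, f@B0, f@B3}   OUT={a@B1, a@B4, b@B2, c@B5, d@B5, e@B3, f@B0, f@B3}

Merge at B1: IN[B1] = OUT[B0] = {a@B1, c@B1, f@B0}
Applying B1's transfer function to that IN value gives OUT[B1] (row B1 above).

Answer: {a@B1, c@B1, f@B0}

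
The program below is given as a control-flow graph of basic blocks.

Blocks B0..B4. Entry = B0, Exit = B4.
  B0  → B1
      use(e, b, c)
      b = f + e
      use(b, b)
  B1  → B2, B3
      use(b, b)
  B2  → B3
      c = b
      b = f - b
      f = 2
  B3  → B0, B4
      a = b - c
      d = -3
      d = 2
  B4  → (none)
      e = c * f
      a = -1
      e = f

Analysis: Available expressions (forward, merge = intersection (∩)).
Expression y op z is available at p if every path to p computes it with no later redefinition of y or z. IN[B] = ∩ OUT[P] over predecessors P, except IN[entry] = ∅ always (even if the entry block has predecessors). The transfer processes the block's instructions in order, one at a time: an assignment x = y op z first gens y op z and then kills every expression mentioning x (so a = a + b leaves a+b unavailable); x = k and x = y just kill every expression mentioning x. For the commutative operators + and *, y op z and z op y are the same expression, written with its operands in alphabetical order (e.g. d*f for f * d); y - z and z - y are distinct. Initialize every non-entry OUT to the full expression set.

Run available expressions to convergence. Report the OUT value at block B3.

Fixpoint table:
  B0: | IN={} | OUT={e+f}
  B1: | IN={e+f} | OUT={e+f}
  B2: | IN={e+f} | OUT={}
  B3: | IN={} | OUT={b-c}
  B4: | IN={b-c} | OUT={b-c, c*f}

Merge at B3: IN[B3] = OUT[B1] ∩ OUT[B2] = {}
Applying B3's transfer function to that IN value gives OUT[B3] (row B3 above).

Answer: {b-c}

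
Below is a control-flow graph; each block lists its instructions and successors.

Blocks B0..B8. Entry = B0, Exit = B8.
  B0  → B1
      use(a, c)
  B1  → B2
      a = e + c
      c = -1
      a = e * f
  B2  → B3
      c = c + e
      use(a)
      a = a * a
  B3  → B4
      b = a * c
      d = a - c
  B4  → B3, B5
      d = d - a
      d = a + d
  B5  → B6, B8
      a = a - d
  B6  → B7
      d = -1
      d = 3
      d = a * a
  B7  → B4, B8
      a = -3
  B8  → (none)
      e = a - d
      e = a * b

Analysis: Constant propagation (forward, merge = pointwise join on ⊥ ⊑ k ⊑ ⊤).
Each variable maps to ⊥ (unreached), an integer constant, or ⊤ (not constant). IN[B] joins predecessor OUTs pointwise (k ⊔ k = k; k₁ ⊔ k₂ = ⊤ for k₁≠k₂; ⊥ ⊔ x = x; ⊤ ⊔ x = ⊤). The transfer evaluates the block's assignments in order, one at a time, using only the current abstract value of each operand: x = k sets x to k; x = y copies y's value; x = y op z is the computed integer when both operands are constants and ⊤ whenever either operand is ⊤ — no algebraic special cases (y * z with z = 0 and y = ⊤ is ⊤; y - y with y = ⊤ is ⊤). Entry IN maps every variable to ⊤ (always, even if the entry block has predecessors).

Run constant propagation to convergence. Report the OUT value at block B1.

Converged values:
  B0:  IN=(all ⊤)  OUT=(all ⊤)
  B1:  IN=(all ⊤)  OUT={c:-1; rest ⊤}
  B2:  IN={c:-1; rest ⊤}  OUT=(all ⊤)
  B3:  IN=(all ⊤)  OUT=(all ⊤)
  B4:  IN=(all ⊤)  OUT=(all ⊤)
  B5:  IN=(all ⊤)  OUT=(all ⊤)
  B6:  IN=(all ⊤)  OUT=(all ⊤)
  B7:  IN=(all ⊤)  OUT={a:-3; rest ⊤}
  B8:  IN=(all ⊤)  OUT=(all ⊤)

Merge at B1: IN[B1] = OUT[B0] = {a: ⊤, b: ⊤, c: ⊤, d: ⊤, e: ⊤, f: ⊤}
Applying B1's transfer function to that IN value gives OUT[B1] (row B1 above).

Answer: {a: ⊤, b: ⊤, c: -1, d: ⊤, e: ⊤, f: ⊤}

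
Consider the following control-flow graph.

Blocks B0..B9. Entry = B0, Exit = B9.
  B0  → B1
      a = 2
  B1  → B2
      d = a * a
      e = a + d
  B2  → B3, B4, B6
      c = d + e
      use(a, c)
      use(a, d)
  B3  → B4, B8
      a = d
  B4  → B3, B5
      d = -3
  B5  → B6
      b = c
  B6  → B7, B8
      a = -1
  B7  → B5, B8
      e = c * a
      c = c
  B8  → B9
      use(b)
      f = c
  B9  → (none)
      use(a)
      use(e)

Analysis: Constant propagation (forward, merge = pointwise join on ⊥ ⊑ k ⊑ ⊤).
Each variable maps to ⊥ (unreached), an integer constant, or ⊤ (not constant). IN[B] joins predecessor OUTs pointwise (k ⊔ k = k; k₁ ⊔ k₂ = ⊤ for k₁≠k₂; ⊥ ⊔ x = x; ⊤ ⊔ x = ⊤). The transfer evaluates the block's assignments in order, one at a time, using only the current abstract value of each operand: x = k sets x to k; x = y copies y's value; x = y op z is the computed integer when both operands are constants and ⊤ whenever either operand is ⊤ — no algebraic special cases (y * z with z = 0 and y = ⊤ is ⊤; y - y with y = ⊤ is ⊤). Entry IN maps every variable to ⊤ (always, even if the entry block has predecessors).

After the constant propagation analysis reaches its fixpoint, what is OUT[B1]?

Per-block solution:
  B0: | IN=(all ⊤) | OUT={a:2; rest ⊤}
  B1: | IN={a:2; rest ⊤} | OUT={a:2, d:4, e:6; rest ⊤}
  B2: | IN={a:2, d:4, e:6; rest ⊤} | OUT={a:2, c:10, d:4, e:6; rest ⊤}
  B3: | IN={c:10, e:6; rest ⊤} | OUT={c:10, e:6; rest ⊤}
  B4: | IN={c:10, e:6; rest ⊤} | OUT={c:10, d:-3, e:6; rest ⊤}
  B5: | IN={c:10; rest ⊤} | OUT={b:10, c:10; rest ⊤}
  B6: | IN={c:10; rest ⊤} | OUT={a:-1, c:10; rest ⊤}
  B7: | IN={a:-1, c:10; rest ⊤} | OUT={a:-1, c:10, e:-10; rest ⊤}
  B8: | IN={c:10; rest ⊤} | OUT={c:10, f:10; rest ⊤}
  B9: | IN={c:10, f:10; rest ⊤} | OUT={c:10, f:10; rest ⊤}

Merge at B1: IN[B1] = OUT[B0] = {a: 2, b: ⊤, c: ⊤, d: ⊤, e: ⊤, f: ⊤}
Applying B1's transfer function to that IN value gives OUT[B1] (row B1 above).

Answer: {a: 2, b: ⊤, c: ⊤, d: 4, e: 6, f: ⊤}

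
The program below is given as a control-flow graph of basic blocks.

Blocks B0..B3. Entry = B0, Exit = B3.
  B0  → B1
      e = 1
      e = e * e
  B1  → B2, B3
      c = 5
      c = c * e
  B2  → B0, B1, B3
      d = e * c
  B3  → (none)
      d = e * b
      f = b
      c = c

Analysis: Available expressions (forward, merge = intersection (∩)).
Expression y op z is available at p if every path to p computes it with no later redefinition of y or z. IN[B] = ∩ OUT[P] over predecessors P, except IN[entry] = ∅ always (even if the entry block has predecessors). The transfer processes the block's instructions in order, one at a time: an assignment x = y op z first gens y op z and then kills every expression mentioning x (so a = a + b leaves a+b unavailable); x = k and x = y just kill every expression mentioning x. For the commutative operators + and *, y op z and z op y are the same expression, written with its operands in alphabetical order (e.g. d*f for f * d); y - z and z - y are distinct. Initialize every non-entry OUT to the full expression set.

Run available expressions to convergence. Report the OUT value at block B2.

Answer: {c*e}

Working:
Per-block solution:
  B0:   IN={}   OUT={}
  B1:   IN={}   OUT={}
  B2:   IN={}   OUT={c*e}
  B3:   IN={}   OUT={b*e}

Merge at B2: IN[B2] = OUT[B1] = {}
Applying B2's transfer function to that IN value gives OUT[B2] (row B2 above).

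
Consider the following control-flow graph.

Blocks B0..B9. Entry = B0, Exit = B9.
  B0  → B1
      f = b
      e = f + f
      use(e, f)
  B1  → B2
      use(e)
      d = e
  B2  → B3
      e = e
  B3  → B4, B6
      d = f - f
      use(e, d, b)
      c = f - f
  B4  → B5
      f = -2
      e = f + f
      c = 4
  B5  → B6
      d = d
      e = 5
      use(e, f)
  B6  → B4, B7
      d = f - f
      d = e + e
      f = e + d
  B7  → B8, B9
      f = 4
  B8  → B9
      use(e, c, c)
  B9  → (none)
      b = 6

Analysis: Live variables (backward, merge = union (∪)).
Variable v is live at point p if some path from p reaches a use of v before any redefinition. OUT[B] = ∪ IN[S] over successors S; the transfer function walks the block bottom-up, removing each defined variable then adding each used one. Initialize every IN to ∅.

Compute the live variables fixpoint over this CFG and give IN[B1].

Converged values:
  B0: | IN={b} | OUT={b, e, f}
  B1: | IN={b, e, f} | OUT={b, e, f}
  B2: | IN={b, e, f} | OUT={b, e, f}
  B3: | IN={b, e, f} | OUT={c, d, e, f}
  B4: | IN={d} | OUT={c, d, f}
  B5: | IN={c, d, f} | OUT={c, e, f}
  B6: | IN={c, e, f} | OUT={c, d, e}
  B7: | IN={c, e} | OUT={c, e}
  B8: | IN={c, e} | OUT={}
  B9: | IN={} | OUT={}

Merge at B1: OUT[B1] = IN[B2] = {b, e, f}
Applying B1's transfer function to that OUT value gives IN[B1] (row B1 above).

Answer: {b, e, f}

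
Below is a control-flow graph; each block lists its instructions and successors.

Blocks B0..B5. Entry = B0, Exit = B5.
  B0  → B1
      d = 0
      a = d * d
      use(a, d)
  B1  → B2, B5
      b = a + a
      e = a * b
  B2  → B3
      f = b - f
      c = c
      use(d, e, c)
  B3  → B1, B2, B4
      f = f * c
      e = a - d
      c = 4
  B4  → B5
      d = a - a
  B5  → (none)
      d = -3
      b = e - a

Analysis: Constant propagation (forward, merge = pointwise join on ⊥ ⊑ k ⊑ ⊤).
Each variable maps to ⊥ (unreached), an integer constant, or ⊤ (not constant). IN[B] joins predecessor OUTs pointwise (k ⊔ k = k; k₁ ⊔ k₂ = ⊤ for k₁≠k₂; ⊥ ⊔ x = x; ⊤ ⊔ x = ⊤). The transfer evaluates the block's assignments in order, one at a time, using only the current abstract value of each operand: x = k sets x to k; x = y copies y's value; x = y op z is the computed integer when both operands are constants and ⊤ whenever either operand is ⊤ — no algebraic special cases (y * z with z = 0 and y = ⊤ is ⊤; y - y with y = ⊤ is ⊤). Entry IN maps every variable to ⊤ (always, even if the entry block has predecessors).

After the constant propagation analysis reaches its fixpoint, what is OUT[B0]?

Fixpoint table:
  B0:  IN=(all ⊤)  OUT={a:0, d:0; rest ⊤}
  B1:  IN={a:0, d:0; rest ⊤}  OUT={a:0, b:0, d:0, e:0; rest ⊤}
  B2:  IN={a:0, b:0, d:0, e:0; rest ⊤}  OUT={a:0, b:0, d:0, e:0; rest ⊤}
  B3:  IN={a:0, b:0, d:0, e:0; rest ⊤}  OUT={a:0, b:0, c:4, d:0, e:0; rest ⊤}
  B4:  IN={a:0, b:0, c:4, d:0, e:0; rest ⊤}  OUT={a:0, b:0, c:4, d:0, e:0; rest ⊤}
  B5:  IN={a:0, b:0, d:0, e:0; rest ⊤}  OUT={a:0, b:0, d:-3, e:0; rest ⊤}

B0 is the boundary node: IN[B0] = {a: ⊤, b: ⊤, c: ⊤, d: ⊤, e: ⊤, f: ⊤}
Applying B0's transfer function to that IN value gives OUT[B0] (row B0 above).

Answer: {a: 0, b: ⊤, c: ⊤, d: 0, e: ⊤, f: ⊤}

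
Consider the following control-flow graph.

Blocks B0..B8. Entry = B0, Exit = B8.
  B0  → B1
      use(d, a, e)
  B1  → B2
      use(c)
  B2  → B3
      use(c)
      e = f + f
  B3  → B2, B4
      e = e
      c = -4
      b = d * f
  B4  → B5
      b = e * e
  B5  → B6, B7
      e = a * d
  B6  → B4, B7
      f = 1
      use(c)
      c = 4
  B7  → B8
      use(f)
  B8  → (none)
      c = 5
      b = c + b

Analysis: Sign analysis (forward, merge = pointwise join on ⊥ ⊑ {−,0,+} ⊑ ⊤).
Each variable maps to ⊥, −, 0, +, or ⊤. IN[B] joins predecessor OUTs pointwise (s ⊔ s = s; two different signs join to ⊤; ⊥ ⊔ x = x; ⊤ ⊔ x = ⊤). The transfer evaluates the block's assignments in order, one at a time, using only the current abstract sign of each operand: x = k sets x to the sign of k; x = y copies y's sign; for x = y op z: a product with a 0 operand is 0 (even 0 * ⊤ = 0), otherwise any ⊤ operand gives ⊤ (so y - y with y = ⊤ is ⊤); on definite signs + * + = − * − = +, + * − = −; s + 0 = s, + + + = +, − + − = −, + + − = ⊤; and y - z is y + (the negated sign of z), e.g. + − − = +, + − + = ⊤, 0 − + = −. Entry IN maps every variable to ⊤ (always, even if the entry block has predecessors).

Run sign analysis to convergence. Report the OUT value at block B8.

Per-block solution:
  B0:   IN=(all ⊤)   OUT=(all ⊤)
  B1:   IN=(all ⊤)   OUT=(all ⊤)
  B2:   IN=(all ⊤)   OUT=(all ⊤)
  B3:   IN=(all ⊤)   OUT={c:-; rest ⊤}
  B4:   IN=(all ⊤)   OUT=(all ⊤)
  B5:   IN=(all ⊤)   OUT=(all ⊤)
  B6:   IN=(all ⊤)   OUT={c:+, f:+; rest ⊤}
  B7:   IN=(all ⊤)   OUT=(all ⊤)
  B8:   IN=(all ⊤)   OUT={c:+; rest ⊤}

Merge at B8: IN[B8] = OUT[B7] = {a: ⊤, b: ⊤, c: ⊤, d: ⊤, e: ⊤, f: ⊤}
Applying B8's transfer function to that IN value gives OUT[B8] (row B8 above).

Answer: {a: ⊤, b: ⊤, c: +, d: ⊤, e: ⊤, f: ⊤}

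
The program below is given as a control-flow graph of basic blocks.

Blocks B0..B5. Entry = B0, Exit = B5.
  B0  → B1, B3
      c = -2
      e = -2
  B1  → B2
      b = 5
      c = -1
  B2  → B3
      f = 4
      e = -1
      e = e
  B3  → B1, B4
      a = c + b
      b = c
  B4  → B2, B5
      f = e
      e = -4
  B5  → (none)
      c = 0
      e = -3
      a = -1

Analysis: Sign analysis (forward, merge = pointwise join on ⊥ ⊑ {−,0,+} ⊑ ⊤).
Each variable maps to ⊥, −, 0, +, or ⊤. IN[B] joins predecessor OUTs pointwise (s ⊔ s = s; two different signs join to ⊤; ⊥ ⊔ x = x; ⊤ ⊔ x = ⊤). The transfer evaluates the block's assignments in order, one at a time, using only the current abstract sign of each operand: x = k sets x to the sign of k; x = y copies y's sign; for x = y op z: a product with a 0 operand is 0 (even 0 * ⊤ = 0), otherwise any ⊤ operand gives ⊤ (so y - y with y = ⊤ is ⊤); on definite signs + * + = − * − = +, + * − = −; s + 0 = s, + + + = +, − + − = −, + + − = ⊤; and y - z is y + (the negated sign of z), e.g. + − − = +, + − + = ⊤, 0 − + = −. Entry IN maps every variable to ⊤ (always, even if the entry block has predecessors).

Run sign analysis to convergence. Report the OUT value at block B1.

Answer: {a: ⊤, b: +, c: -, d: ⊤, e: -, f: ⊤}

Working:
Converged values:
  B0:  IN=(all ⊤)  OUT={c:-, e:-; rest ⊤}
  B1:  IN={c:-, e:-; rest ⊤}  OUT={b:+, c:-, e:-; rest ⊤}
  B2:  IN={c:-, e:-; rest ⊤}  OUT={c:-, e:-, f:+; rest ⊤}
  B3:  IN={c:-, e:-; rest ⊤}  OUT={b:-, c:-, e:-; rest ⊤}
  B4:  IN={b:-, c:-, e:-; rest ⊤}  OUT={b:-, c:-, e:-, f:-; rest ⊤}
  B5:  IN={b:-, c:-, e:-, f:-; rest ⊤}  OUT={a:-, b:-, c:0, e:-, f:-; rest ⊤}

Merge at B1: IN[B1] = OUT[B0] ⊔ OUT[B3] = {a: ⊤, b: ⊤, c: -, d: ⊤, e: -, f: ⊤}
Applying B1's transfer function to that IN value gives OUT[B1] (row B1 above).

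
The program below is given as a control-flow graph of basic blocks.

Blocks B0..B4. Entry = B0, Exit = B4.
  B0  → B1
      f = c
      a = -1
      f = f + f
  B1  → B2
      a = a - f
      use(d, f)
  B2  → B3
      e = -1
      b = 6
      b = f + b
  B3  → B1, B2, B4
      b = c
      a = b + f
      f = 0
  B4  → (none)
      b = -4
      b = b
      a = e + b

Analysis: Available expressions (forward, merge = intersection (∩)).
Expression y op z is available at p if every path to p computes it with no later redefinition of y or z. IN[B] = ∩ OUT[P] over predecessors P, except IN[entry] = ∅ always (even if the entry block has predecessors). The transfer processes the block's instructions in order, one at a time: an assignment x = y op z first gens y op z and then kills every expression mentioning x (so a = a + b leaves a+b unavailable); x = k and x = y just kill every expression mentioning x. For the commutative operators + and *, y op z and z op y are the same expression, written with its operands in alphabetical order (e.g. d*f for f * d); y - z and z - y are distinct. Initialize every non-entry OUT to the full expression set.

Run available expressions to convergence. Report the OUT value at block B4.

Fixpoint table:
  B0: | IN={} | OUT={}
  B1: | IN={} | OUT={}
  B2: | IN={} | OUT={}
  B3: | IN={} | OUT={}
  B4: | IN={} | OUT={b+e}

Merge at B4: IN[B4] = OUT[B3] = {}
Applying B4's transfer function to that IN value gives OUT[B4] (row B4 above).

Answer: {b+e}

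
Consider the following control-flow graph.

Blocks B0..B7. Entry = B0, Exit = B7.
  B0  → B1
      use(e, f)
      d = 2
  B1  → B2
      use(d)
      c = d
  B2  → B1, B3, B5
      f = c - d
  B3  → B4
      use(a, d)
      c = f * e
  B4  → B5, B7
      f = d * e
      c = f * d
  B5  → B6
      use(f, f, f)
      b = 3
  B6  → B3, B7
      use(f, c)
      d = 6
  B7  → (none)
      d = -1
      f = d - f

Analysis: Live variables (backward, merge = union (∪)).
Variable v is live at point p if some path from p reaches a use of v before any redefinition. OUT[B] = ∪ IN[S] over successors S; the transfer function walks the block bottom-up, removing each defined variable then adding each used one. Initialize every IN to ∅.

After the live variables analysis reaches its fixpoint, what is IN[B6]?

Per-block solution:
  B0:  IN={a, e, f}  OUT={a, d, e}
  B1:  IN={a, d, e}  OUT={a, c, d, e}
  B2:  IN={a, c, d, e}  OUT={a, c, d, e, f}
  B3:  IN={a, d, e, f}  OUT={a, d, e}
  B4:  IN={a, d, e}  OUT={a, c, e, f}
  B5:  IN={a, c, e, f}  OUT={a, c, e, f}
  B6:  IN={a, c, e, f}  OUT={a, d, e, f}
  B7:  IN={f}  OUT={}

Merge at B6: OUT[B6] = IN[B3] ⊔ IN[B7] = {a, d, e, f}
Applying B6's transfer function to that OUT value gives IN[B6] (row B6 above).

Answer: {a, c, e, f}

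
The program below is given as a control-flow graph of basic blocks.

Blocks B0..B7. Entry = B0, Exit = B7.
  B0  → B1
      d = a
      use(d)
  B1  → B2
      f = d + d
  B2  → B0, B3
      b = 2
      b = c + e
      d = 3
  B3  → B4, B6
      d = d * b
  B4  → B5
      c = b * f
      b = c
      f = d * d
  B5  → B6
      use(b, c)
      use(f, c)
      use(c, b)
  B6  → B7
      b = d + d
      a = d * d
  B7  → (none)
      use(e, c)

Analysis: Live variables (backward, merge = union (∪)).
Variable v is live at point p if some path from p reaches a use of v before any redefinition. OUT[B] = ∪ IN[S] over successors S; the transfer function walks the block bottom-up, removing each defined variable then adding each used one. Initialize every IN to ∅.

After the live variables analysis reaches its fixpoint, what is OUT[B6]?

Answer: {c, e}

Derivation:
Fixpoint table:
  B0:   IN={a, c, e}   OUT={a, c, d, e}
  B1:   IN={a, c, d, e}   OUT={a, c, e, f}
  B2:   IN={a, c, e, f}   OUT={a, b, c, d, e, f}
  B3:   IN={b, c, d, e, f}   OUT={b, c, d, e, f}
  B4:   IN={b, d, e, f}   OUT={b, c, d, e, f}
  B5:   IN={b, c, d, e, f}   OUT={c, d, e}
  B6:   IN={c, d, e}   OUT={c, e}
  B7:   IN={c, e}   OUT={}

Merge at B6: OUT[B6] = IN[B7] = {c, e}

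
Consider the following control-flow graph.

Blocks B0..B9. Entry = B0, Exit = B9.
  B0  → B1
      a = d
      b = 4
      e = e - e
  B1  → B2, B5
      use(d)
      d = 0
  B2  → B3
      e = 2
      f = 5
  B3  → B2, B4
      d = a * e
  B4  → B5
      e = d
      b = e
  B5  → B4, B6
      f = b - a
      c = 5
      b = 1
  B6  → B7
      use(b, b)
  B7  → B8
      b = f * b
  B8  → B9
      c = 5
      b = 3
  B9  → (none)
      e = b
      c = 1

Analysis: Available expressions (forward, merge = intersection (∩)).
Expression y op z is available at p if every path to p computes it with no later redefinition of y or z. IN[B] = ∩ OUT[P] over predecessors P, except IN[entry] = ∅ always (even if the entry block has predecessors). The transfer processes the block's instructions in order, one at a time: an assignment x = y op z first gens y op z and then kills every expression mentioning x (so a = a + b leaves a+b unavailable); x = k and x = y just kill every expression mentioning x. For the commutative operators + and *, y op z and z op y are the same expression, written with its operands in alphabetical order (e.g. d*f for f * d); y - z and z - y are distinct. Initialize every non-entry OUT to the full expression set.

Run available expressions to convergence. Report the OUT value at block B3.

Answer: {a*e}

Trace:
Per-block solution:
  B0:   IN={}   OUT={}
  B1:   IN={}   OUT={}
  B2:   IN={}   OUT={}
  B3:   IN={}   OUT={a*e}
  B4:   IN={}   OUT={}
  B5:   IN={}   OUT={}
  B6:   IN={}   OUT={}
  B7:   IN={}   OUT={}
  B8:   IN={}   OUT={}
  B9:   IN={}   OUT={}

Merge at B3: IN[B3] = OUT[B2] = {}
Applying B3's transfer function to that IN value gives OUT[B3] (row B3 above).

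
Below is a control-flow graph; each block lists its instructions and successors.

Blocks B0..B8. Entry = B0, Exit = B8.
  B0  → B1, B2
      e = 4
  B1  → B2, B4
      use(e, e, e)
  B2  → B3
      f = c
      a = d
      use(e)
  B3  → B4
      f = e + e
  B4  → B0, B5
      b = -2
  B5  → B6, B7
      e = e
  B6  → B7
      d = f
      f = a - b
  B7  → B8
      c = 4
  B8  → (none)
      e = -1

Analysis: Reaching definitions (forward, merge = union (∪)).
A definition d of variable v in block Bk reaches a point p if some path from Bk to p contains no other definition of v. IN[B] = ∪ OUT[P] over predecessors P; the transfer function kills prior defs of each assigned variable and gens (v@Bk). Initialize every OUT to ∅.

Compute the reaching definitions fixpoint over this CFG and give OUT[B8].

Answer: {a@B2, b@B4, c@B7, d@B6, e@B8, f@B3, f@B6}

Derivation:
Fixpoint table:
  B0:  IN={a@B2, b@B4, e@B0, f@B3}  OUT={a@B2, b@B4, e@B0, f@B3}
  B1:  IN={a@B2, b@B4, e@B0, f@B3}  OUT={a@B2, b@B4, e@B0, f@B3}
  B2:  IN={a@B2, b@B4, e@B0, f@B3}  OUT={a@B2, b@B4, e@B0, f@B2}
  B3:  IN={a@B2, b@B4, e@B0, f@B2}  OUT={a@B2, b@B4, e@B0, f@B3}
  B4:  IN={a@B2, b@B4, e@B0, f@B3}  OUT={a@B2, b@B4, e@B0, f@B3}
  B5:  IN={a@B2, b@B4, e@B0, f@B3}  OUT={a@B2, b@B4, e@B5, f@B3}
  B6:  IN={a@B2, b@B4, e@B5, f@B3}  OUT={a@B2, b@B4, d@B6, e@B5, f@B6}
  B7:  IN={a@B2, b@B4, d@B6, e@B5, f@B3, f@B6}  OUT={a@B2, b@B4, c@B7, d@B6, e@B5, f@B3, f@B6}
  B8:  IN={a@B2, b@B4, c@B7, d@B6, e@B5, f@B3, f@B6}  OUT={a@B2, b@B4, c@B7, d@B6, e@B8, f@B3, f@B6}

Merge at B8: IN[B8] = OUT[B7] = {a@B2, b@B4, c@B7, d@B6, e@B5, f@B3, f@B6}
Applying B8's transfer function to that IN value gives OUT[B8] (row B8 above).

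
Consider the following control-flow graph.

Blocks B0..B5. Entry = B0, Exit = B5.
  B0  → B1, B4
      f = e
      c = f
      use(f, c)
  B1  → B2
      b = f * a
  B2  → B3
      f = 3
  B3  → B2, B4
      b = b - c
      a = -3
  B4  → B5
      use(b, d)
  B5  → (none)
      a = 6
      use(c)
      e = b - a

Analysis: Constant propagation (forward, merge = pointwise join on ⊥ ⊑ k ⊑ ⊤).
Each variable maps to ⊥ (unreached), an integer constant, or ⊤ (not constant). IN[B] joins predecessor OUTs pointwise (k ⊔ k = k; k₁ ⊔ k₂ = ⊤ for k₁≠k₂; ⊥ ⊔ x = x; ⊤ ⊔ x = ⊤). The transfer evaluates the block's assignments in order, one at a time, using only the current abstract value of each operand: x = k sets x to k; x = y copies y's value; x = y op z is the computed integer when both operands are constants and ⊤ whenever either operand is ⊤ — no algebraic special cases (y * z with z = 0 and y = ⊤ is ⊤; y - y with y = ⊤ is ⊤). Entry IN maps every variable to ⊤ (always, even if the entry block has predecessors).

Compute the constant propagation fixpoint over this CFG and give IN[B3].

Answer: {a: ⊤, b: ⊤, c: ⊤, d: ⊤, e: ⊤, f: 3}

Working:
Fixpoint table:
  B0: | IN=(all ⊤) | OUT=(all ⊤)
  B1: | IN=(all ⊤) | OUT=(all ⊤)
  B2: | IN=(all ⊤) | OUT={f:3; rest ⊤}
  B3: | IN={f:3; rest ⊤} | OUT={a:-3, f:3; rest ⊤}
  B4: | IN=(all ⊤) | OUT=(all ⊤)
  B5: | IN=(all ⊤) | OUT={a:6; rest ⊤}

Merge at B3: IN[B3] = OUT[B2] = {a: ⊤, b: ⊤, c: ⊤, d: ⊤, e: ⊤, f: 3}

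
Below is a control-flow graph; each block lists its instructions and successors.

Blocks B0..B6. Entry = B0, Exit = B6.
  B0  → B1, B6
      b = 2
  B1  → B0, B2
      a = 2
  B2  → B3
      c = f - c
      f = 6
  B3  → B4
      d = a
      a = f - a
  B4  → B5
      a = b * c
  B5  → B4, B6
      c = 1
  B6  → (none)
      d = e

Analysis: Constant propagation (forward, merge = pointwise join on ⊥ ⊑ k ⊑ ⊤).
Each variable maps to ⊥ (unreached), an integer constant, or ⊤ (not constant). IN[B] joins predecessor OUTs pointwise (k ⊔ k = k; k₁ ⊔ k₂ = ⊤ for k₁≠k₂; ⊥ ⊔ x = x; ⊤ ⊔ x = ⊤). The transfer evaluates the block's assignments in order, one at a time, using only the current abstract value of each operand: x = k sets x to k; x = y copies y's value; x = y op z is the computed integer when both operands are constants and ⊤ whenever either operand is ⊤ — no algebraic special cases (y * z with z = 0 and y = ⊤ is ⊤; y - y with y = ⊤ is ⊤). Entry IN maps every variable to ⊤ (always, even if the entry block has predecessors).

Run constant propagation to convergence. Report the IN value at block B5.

Fixpoint table:
  B0:   IN=(all ⊤)   OUT={b:2; rest ⊤}
  B1:   IN={b:2; rest ⊤}   OUT={a:2, b:2; rest ⊤}
  B2:   IN={a:2, b:2; rest ⊤}   OUT={a:2, b:2, f:6; rest ⊤}
  B3:   IN={a:2, b:2, f:6; rest ⊤}   OUT={a:4, b:2, d:2, f:6; rest ⊤}
  B4:   IN={b:2, d:2, f:6; rest ⊤}   OUT={b:2, d:2, f:6; rest ⊤}
  B5:   IN={b:2, d:2, f:6; rest ⊤}   OUT={b:2, c:1, d:2, f:6; rest ⊤}
  B6:   IN={b:2; rest ⊤}   OUT={b:2; rest ⊤}

Merge at B5: IN[B5] = OUT[B4] = {a: ⊤, b: 2, c: ⊤, d: 2, e: ⊤, f: 6}

Answer: {a: ⊤, b: 2, c: ⊤, d: 2, e: ⊤, f: 6}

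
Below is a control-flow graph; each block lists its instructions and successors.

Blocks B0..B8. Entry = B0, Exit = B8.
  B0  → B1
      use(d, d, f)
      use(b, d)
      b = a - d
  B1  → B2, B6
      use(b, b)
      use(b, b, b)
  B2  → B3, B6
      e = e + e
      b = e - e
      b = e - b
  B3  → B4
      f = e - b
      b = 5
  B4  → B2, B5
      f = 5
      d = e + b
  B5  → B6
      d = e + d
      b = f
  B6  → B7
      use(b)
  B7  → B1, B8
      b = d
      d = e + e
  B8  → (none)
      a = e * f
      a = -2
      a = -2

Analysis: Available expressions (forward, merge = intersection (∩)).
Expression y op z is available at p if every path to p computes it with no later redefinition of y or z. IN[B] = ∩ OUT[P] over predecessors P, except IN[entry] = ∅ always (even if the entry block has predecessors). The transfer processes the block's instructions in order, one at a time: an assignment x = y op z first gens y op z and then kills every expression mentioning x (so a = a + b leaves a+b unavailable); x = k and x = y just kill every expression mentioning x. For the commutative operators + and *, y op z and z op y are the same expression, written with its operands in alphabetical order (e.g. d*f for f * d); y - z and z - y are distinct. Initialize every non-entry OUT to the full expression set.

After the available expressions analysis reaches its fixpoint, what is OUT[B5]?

Answer: {e-e}

Working:
Per-block solution:
  B0: | IN={} | OUT={a-d}
  B1: | IN={} | OUT={}
  B2: | IN={} | OUT={e-e}
  B3: | IN={e-e} | OUT={e-e}
  B4: | IN={e-e} | OUT={b+e, e-e}
  B5: | IN={b+e, e-e} | OUT={e-e}
  B6: | IN={} | OUT={}
  B7: | IN={} | OUT={e+e}
  B8: | IN={e+e} | OUT={e*f, e+e}

Merge at B5: IN[B5] = OUT[B4] = {b+e, e-e}
Applying B5's transfer function to that IN value gives OUT[B5] (row B5 above).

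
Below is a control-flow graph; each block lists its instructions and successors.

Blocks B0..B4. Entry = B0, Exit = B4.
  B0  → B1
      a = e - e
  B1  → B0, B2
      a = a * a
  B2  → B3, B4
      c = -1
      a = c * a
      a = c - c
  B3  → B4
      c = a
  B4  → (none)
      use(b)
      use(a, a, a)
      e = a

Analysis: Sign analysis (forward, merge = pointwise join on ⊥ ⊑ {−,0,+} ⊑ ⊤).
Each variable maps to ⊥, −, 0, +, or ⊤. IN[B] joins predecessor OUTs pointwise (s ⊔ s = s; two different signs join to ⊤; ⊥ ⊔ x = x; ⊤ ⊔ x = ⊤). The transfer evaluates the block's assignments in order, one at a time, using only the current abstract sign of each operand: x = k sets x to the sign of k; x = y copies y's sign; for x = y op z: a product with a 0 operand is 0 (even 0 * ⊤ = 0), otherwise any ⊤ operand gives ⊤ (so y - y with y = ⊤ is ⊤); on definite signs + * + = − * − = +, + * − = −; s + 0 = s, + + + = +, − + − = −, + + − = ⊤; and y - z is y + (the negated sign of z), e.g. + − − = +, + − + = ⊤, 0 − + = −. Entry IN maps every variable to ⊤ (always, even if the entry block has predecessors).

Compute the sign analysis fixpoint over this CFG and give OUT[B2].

Fixpoint table:
  B0:   IN=(all ⊤)   OUT=(all ⊤)
  B1:   IN=(all ⊤)   OUT=(all ⊤)
  B2:   IN=(all ⊤)   OUT={c:-; rest ⊤}
  B3:   IN={c:-; rest ⊤}   OUT=(all ⊤)
  B4:   IN=(all ⊤)   OUT=(all ⊤)

Merge at B2: IN[B2] = OUT[B1] = {a: ⊤, b: ⊤, c: ⊤, d: ⊤, e: ⊤, f: ⊤}
Applying B2's transfer function to that IN value gives OUT[B2] (row B2 above).

Answer: {a: ⊤, b: ⊤, c: -, d: ⊤, e: ⊤, f: ⊤}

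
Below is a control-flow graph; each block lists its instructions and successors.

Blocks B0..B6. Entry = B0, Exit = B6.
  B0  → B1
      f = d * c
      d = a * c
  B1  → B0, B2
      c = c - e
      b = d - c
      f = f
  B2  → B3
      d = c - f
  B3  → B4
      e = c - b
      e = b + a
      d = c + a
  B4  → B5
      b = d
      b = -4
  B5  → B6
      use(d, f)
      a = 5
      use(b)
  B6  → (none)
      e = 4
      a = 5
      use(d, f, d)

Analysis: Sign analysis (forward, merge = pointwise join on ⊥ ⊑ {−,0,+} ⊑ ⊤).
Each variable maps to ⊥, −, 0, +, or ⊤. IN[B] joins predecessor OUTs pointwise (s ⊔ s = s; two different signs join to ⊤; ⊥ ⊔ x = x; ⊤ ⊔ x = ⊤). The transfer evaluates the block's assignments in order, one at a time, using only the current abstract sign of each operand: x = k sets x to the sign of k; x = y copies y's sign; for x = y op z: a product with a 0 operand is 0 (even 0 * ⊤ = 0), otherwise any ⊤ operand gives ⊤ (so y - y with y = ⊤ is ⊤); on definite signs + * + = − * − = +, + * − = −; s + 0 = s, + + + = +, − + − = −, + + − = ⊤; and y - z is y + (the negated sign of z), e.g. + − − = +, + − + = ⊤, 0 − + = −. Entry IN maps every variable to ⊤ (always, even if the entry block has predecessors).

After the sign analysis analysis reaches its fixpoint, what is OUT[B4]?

Per-block solution:
  B0:  IN=(all ⊤)  OUT=(all ⊤)
  B1:  IN=(all ⊤)  OUT=(all ⊤)
  B2:  IN=(all ⊤)  OUT=(all ⊤)
  B3:  IN=(all ⊤)  OUT=(all ⊤)
  B4:  IN=(all ⊤)  OUT={b:-; rest ⊤}
  B5:  IN={b:-; rest ⊤}  OUT={a:+, b:-; rest ⊤}
  B6:  IN={a:+, b:-; rest ⊤}  OUT={a:+, b:-, e:+; rest ⊤}

Merge at B4: IN[B4] = OUT[B3] = {a: ⊤, b: ⊤, c: ⊤, d: ⊤, e: ⊤, f: ⊤}
Applying B4's transfer function to that IN value gives OUT[B4] (row B4 above).

Answer: {a: ⊤, b: -, c: ⊤, d: ⊤, e: ⊤, f: ⊤}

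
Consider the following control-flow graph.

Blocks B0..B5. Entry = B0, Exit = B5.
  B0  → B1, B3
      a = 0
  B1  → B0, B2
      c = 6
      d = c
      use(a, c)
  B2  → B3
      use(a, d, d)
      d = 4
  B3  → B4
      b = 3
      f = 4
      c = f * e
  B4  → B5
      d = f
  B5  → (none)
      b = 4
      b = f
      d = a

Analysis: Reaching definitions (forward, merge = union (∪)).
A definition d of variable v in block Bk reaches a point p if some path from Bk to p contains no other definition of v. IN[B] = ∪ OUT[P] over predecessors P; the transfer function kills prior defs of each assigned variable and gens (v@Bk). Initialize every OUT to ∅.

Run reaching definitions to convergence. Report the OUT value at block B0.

Converged values:
  B0:  IN={a@B0, c@B1, d@B1}  OUT={a@B0, c@B1, d@B1}
  B1:  IN={a@B0, c@B1, d@B1}  OUT={a@B0, c@B1, d@B1}
  B2:  IN={a@B0, c@B1, d@B1}  OUT={a@B0, c@B1, d@B2}
  B3:  IN={a@B0, c@B1, d@B1, d@B2}  OUT={a@B0, b@B3, c@B3, d@B1, d@B2, f@B3}
  B4:  IN={a@B0, b@B3, c@B3, d@B1, d@B2, f@B3}  OUT={a@B0, b@B3, c@B3, d@B4, f@B3}
  B5:  IN={a@B0, b@B3, c@B3, d@B4, f@B3}  OUT={a@B0, b@B5, c@B3, d@B5, f@B3}

Merge at B0 (entry node, so the boundary value {} is joined with the incoming edge(s)): IN[B0] = {} ⊔ OUT[B1] = {a@B0, c@B1, d@B1}
Applying B0's transfer function to that IN value gives OUT[B0] (row B0 above).

Answer: {a@B0, c@B1, d@B1}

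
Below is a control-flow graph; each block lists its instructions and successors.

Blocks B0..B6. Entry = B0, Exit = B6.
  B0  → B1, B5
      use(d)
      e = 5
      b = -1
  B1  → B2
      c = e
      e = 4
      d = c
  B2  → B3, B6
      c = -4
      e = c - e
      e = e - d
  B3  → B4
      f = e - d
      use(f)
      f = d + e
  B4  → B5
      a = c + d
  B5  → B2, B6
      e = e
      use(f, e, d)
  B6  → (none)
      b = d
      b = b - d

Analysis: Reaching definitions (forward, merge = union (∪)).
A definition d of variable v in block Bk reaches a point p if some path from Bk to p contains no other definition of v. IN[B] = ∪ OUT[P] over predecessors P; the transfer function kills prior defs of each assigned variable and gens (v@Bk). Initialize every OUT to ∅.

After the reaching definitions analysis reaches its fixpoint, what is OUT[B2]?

Answer: {a@B4, b@B0, c@B2, d@B1, e@B2, f@B3}

Working:
Converged values:
  B0: | IN={} | OUT={b@B0, e@B0}
  B1: | IN={b@B0, e@B0} | OUT={b@B0, c@B1, d@B1, e@B1}
  B2: | IN={a@B4, b@B0, c@B1, c@B2, d@B1, e@B1, e@B5, f@B3} | OUT={a@B4, b@B0, c@B2, d@B1, e@B2, f@B3}
  B3: | IN={a@B4, b@B0, c@B2, d@B1, e@B2, f@B3} | OUT={a@B4, b@B0, c@B2, d@B1, e@B2, f@B3}
  B4: | IN={a@B4, b@B0, c@B2, d@B1, e@B2, f@B3} | OUT={a@B4, b@B0, c@B2, d@B1, e@B2, f@B3}
  B5: | IN={a@B4, b@B0, c@B2, d@B1, e@B0, e@B2, f@B3} | OUT={a@B4, b@B0, c@B2, d@B1, e@B5, f@B3}
  B6: | IN={a@B4, b@B0, c@B2, d@B1, e@B2, e@B5, f@B3} | OUT={a@B4, b@B6, c@B2, d@B1, e@B2, e@B5, f@B3}

Merge at B2: IN[B2] = OUT[B1] ⊔ OUT[B5] = {a@B4, b@B0, c@B1, c@B2, d@B1, e@B1, e@B5, f@B3}
Applying B2's transfer function to that IN value gives OUT[B2] (row B2 above).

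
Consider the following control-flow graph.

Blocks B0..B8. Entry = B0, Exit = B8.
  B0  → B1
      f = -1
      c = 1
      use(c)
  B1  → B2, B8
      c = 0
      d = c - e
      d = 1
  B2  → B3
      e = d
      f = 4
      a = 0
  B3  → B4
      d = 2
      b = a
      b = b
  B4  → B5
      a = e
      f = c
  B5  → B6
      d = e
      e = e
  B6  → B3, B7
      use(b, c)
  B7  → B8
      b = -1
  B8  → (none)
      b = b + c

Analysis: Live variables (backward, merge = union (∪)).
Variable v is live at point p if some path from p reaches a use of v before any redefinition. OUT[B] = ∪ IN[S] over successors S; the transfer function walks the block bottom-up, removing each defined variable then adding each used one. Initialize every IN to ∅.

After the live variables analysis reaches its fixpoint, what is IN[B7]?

Per-block solution:
  B0:  IN={b, e}  OUT={b, e}
  B1:  IN={b, e}  OUT={b, c, d}
  B2:  IN={c, d}  OUT={a, c, e}
  B3:  IN={a, c, e}  OUT={b, c, e}
  B4:  IN={b, c, e}  OUT={a, b, c, e}
  B5:  IN={a, b, c, e}  OUT={a, b, c, e}
  B6:  IN={a, b, c, e}  OUT={a, c, e}
  B7:  IN={c}  OUT={b, c}
  B8:  IN={b, c}  OUT={}

Merge at B7: OUT[B7] = IN[B8] = {b, c}
Applying B7's transfer function to that OUT value gives IN[B7] (row B7 above).

Answer: {c}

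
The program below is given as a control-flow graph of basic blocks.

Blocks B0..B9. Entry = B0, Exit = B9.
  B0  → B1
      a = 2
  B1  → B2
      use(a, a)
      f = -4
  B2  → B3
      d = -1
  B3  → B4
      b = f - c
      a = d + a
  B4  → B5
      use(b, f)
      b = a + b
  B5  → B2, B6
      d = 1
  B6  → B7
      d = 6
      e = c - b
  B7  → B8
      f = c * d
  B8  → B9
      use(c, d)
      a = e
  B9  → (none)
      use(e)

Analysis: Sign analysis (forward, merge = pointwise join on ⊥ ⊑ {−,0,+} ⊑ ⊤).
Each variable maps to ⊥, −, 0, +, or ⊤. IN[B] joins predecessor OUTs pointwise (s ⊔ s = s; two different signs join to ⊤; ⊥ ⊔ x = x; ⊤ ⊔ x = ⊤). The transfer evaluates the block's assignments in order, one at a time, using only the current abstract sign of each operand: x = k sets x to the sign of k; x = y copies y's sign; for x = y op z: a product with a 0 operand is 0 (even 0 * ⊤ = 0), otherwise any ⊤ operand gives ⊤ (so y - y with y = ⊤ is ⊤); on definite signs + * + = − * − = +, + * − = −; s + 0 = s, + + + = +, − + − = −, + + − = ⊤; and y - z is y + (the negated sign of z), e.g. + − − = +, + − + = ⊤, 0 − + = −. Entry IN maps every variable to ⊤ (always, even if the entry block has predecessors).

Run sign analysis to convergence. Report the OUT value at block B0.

Answer: {a: +, b: ⊤, c: ⊤, d: ⊤, e: ⊤, f: ⊤}

Derivation:
Converged values:
  B0: | IN=(all ⊤) | OUT={a:+; rest ⊤}
  B1: | IN={a:+; rest ⊤} | OUT={a:+, f:-; rest ⊤}
  B2: | IN={f:-; rest ⊤} | OUT={d:-, f:-; rest ⊤}
  B3: | IN={d:-, f:-; rest ⊤} | OUT={d:-, f:-; rest ⊤}
  B4: | IN={d:-, f:-; rest ⊤} | OUT={d:-, f:-; rest ⊤}
  B5: | IN={d:-, f:-; rest ⊤} | OUT={d:+, f:-; rest ⊤}
  B6: | IN={d:+, f:-; rest ⊤} | OUT={d:+, f:-; rest ⊤}
  B7: | IN={d:+, f:-; rest ⊤} | OUT={d:+; rest ⊤}
  B8: | IN={d:+; rest ⊤} | OUT={d:+; rest ⊤}
  B9: | IN={d:+; rest ⊤} | OUT={d:+; rest ⊤}

B0 is the boundary node: IN[B0] = {a: ⊤, b: ⊤, c: ⊤, d: ⊤, e: ⊤, f: ⊤}
Applying B0's transfer function to that IN value gives OUT[B0] (row B0 above).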